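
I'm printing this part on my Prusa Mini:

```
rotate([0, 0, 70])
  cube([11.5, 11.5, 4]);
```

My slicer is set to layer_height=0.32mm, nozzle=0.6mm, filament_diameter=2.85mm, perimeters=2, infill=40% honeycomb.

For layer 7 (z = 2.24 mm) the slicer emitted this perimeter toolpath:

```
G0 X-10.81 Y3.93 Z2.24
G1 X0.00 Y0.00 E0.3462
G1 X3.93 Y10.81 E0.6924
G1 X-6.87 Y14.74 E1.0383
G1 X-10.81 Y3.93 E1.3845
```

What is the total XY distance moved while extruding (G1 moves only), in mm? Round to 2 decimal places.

Sum the Euclidean lengths of each G1 segment: total = 46.00 mm.

46.00 mm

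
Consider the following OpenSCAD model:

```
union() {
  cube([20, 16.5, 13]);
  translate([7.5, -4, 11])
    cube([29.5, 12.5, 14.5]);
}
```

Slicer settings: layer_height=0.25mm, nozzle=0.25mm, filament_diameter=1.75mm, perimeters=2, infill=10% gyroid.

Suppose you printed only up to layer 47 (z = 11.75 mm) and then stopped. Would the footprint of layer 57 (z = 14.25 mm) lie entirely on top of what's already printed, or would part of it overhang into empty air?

entirely on top

Compare the two slices. At z = 11.75: the cube (footprint 20×16.5) is included at this height (area 330.00 mm²); the cube at (7.5, -4) (footprint 29.5×12.5) is included at this height (area 368.75 mm²); Taking the union: the regions partially overlap — summed areas 698.75 mm² minus the doubly-counted overlap 106.25 mm² gives 592.50 mm² — area = 592.50 mm². At z = 14.25: the cube does not reach this height (z outside [0, 13]); the cube at (7.5, -4) is present — its section is the full 29.5×12.5 rectangle (area 368.75 mm²); Merging all regions: only the 29.5×12.5 cube at (7.5, -4) is present, so the union is just that shape — area = 368.75 mm². Checking containment: the cross-section at z = 14.25 is a subset of the cross-section at z = 11.75.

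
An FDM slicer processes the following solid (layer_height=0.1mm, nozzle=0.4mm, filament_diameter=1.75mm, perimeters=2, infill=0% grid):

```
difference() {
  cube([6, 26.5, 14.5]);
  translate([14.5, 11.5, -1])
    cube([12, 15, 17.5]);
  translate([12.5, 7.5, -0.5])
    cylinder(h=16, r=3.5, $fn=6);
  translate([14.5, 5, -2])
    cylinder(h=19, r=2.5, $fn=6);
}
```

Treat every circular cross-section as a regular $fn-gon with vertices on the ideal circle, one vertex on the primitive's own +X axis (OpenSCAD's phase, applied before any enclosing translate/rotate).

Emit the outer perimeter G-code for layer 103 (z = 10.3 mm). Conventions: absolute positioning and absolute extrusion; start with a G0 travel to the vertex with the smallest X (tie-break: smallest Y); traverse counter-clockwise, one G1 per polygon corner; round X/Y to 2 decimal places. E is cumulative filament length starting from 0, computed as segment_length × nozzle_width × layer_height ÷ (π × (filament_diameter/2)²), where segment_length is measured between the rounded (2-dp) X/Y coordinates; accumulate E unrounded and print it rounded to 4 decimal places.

At z = 10.3 mm: the cube (footprint 6×26.5) is included at this height; the cube at (14.5, 11.5) (footprint 12×15) is included at this height; the r=3.5 cylinder at (12.5, 7.5) contributes a regular 6-gon of circumradius 3.5; the cylinder at (14.5, 5): section is a regular 6-gon, circumradius r=2.5; Subtracting the remaining from the first: starting from the 6×26.5 cube, the 12×15 cube at (14.5, 11.5) misses the remaining region (no effect); the r=3.5 cylinder at (12.5, 7.5) misses the remaining region (no effect); the r=2.5 cylinder at (14.5, 5) misses the remaining region (no effect) — 1 connected region. The outline is a single polygon with 4 vertices. Extrusion per mm of travel: 0.4 × 0.1 / (π × 0.875²) = 0.016630. Accumulating E over each segment gives final E = 1.0810.

G0 X0.00 Y0.00 Z10.30
G1 X6.00 Y0.00 E0.0998
G1 X6.00 Y26.50 E0.5405
G1 X0.00 Y26.50 E0.6403
G1 X0.00 Y0.00 E1.0810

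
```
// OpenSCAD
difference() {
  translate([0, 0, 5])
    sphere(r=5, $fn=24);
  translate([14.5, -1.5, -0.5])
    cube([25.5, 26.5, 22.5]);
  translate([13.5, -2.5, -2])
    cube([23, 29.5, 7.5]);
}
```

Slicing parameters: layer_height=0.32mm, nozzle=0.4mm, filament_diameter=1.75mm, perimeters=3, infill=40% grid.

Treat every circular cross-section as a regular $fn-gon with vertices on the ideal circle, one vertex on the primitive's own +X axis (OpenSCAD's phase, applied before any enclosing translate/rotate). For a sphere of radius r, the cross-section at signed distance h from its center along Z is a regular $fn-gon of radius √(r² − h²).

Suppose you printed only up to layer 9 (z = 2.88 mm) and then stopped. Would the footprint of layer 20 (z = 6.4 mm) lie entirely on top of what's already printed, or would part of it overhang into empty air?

part overhangs

Compare the two slices. At z = 2.88: the r=5 sphere slices to a regular 24-gon of circumradius 4.528 (√(r²−h²) with h=2.12 from center) (area = (24/2)·4.528²·sin(360°/24) = 63.69 mm²); the cube at (14.5, -1.5) is present — its section is the full 25.5×26.5 rectangle (area 675.75 mm²); the 23×29.5 cube at (13.5, -2.5) contributes its full rectangle (area 678.50 mm²); After the difference (first − rest): starting from the r=5 sphere (63.69 mm²), the 25.5×26.5 cube at (14.5, -1.5) misses the remaining region (no effect); the 23×29.5 cube at (13.5, -2.5) misses the remaining region (no effect) — area = 63.69 mm². At z = 6.4: the r=5 sphere contributes a regular 24-gon of circumradius √(5²−1.4²) = 4.800 (area = (24/2)·4.800²·sin(360°/24) = 71.56 mm²); the cube at (14.5, -1.5) (footprint 25.5×26.5) is included at this height (area 675.75 mm²); the cube at (13.5, -2.5) does not reach this height (z outside [-2, 5.5]); Subtracting the remaining from the first: starting from the r=5 sphere (71.56 mm²), the 25.5×26.5 cube at (14.5, -1.5) misses the remaining region (no effect) — area = 71.56 mm². Checking containment: at z = 6.4 the cross-section extends beyond the z = 2.88 cross-section by about 7.87 mm².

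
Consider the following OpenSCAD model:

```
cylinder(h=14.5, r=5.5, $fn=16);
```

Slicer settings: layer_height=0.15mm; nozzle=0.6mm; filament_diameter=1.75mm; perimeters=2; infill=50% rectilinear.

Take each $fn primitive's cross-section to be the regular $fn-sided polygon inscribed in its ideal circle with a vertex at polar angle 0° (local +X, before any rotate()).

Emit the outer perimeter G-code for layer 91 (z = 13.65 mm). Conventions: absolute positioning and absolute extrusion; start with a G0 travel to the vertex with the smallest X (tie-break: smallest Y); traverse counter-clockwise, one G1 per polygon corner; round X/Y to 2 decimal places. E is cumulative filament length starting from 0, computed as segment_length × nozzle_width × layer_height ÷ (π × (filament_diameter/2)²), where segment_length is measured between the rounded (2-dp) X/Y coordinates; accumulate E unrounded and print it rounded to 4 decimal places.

At z = 13.65 mm: the r=5.5 cylinder contributes a regular 16-gon of circumradius 5.5. The outline is a single polygon with 16 vertices. Extrusion per mm of travel: 0.6 × 0.15 / (π × 0.875²) = 0.037418. Accumulating E over each segment gives final E = 1.2845.

G0 X-5.50 Y0.00 Z13.65
G1 X-5.08 Y-2.10 E0.0801
G1 X-3.89 Y-3.89 E0.1606
G1 X-2.10 Y-5.08 E0.2410
G1 X0.00 Y-5.50 E0.3211
G1 X2.10 Y-5.08 E0.4013
G1 X3.89 Y-3.89 E0.4817
G1 X5.08 Y-2.10 E0.5621
G1 X5.50 Y0.00 E0.6422
G1 X5.08 Y2.10 E0.7224
G1 X3.89 Y3.89 E0.8028
G1 X2.10 Y5.08 E0.8832
G1 X0.00 Y5.50 E0.9634
G1 X-2.10 Y5.08 E1.0435
G1 X-3.89 Y3.89 E1.1239
G1 X-5.08 Y2.10 E1.2044
G1 X-5.50 Y0.00 E1.2845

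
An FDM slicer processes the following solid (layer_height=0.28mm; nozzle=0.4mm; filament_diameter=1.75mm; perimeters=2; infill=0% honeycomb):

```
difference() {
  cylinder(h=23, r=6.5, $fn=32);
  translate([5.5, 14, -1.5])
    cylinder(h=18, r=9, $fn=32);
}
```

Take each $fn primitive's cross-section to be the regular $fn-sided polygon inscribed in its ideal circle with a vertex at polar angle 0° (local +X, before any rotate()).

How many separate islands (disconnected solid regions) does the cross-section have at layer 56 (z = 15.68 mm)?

At z = 15.68 mm: the cylinder: section is a regular 32-gon, circumradius r=6.5; the r=9 cylinder at (5.5, 14) contributes a regular 32-gon of circumradius 9; Taking the first minus the rest: starting from the r=6.5 cylinder, the r=9 cylinder at (5.5, 14) partially overlaps it — only the 0.95 mm² overlap (of its 252.84 mm²) is removed, clipping the outline — 1 connected region. Overall, the cross-section is a single solid region. Island count = 1.

1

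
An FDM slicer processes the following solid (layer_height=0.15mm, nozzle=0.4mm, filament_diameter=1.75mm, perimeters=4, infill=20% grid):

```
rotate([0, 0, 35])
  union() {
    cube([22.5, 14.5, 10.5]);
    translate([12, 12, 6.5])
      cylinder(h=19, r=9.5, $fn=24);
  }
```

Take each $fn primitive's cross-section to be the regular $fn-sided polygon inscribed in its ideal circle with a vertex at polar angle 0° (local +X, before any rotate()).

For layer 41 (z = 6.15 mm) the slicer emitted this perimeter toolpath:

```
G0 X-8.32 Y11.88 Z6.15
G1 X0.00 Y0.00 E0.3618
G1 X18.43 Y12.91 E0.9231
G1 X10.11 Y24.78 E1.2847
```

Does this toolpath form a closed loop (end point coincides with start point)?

no

Start point (G0): (-8.32, 11.88). End point (last G1): the path does not return to the start — open.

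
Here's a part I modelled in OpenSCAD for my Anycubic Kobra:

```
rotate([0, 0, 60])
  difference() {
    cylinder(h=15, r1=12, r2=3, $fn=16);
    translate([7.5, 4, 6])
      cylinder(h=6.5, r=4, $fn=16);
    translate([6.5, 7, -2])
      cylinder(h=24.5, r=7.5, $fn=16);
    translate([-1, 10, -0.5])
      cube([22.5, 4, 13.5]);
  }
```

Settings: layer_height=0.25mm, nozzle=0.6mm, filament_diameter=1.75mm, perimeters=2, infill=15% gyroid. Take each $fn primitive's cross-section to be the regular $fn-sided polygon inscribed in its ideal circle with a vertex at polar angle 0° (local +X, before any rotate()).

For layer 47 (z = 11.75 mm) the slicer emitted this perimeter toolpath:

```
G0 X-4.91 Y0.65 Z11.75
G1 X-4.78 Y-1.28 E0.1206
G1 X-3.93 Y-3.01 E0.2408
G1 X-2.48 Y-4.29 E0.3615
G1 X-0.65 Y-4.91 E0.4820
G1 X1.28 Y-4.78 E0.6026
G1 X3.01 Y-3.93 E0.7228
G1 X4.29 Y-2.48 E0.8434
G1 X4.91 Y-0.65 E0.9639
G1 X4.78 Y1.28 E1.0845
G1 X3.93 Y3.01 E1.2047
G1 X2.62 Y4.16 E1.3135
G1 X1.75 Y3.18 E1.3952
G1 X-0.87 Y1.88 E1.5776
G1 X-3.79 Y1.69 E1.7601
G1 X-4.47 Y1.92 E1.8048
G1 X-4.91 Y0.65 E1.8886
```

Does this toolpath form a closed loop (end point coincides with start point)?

yes

Start point (G0): (-4.91, 0.65). End point (last G1): the path returns to the start — closed.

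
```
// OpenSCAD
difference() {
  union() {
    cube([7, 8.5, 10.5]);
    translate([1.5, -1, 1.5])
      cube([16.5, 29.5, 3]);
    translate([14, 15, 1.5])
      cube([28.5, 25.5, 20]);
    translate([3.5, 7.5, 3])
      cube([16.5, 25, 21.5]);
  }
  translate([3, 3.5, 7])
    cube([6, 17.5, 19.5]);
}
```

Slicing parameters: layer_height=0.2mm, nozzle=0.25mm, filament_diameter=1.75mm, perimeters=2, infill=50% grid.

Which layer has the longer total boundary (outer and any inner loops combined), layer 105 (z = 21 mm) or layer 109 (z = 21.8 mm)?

layer 105 (z = 21 mm)

Layer 105 (z = 21): the cube is not intersected at this z (z outside [0, 10.5]); the cube at (1.5, -1) is not intersected at this z (z outside [1.5, 4.5]); the cube at (14, 15) is present — its section is the full 28.5×25.5 rectangle (perimeter 108.00 mm); the 16.5×25 cube at (3.5, 7.5) contributes its full rectangle (perimeter 83.00 mm); Merging all regions: the regions partially overlap (shared area 105.00 mm²), so the edge portions inside another operand are dropped and the merged outline is re-measured after clipping — boundary = 144.00 mm; the 6×17.5 cube at (3, 3.5) contributes its full rectangle (perimeter 47.00 mm); Taking the first minus the rest: starting from the result so far, the 6×17.5 cube at (3, 3.5) partially overlaps it — only the 74.25 mm² overlap (of its 105.00 mm²) is removed, clipping the outline — boundary = 144.00 mm. So its perimeter = 144.00 mm. Layer 109 (z = 21.8): the cube does not reach this height (z outside [0, 10.5]); the cube at (1.5, -1) is not intersected at this z (z outside [1.5, 4.5]); the cube at (14, 15) is not intersected at this z (z outside [1.5, 21.5]); the cube at (3.5, 7.5) is present — its section is the full 16.5×25 rectangle (perimeter 83.00 mm); Combining (union): only the 16.5×25 cube at (3.5, 7.5) is present, so the union is just that shape — boundary = 83.00 mm; the cube at (3, 3.5) is present — its section is the full 6×17.5 rectangle (perimeter 47.00 mm); After the difference (first − rest): starting from that combined region, the 6×17.5 cube at (3, 3.5) partially overlaps it — only the 74.25 mm² overlap (of its 105.00 mm²) is removed, clipping the outline — boundary = 83.00 mm. So its perimeter = 83.00 mm. Layer 105 is larger (144.00 vs 83.00 mm).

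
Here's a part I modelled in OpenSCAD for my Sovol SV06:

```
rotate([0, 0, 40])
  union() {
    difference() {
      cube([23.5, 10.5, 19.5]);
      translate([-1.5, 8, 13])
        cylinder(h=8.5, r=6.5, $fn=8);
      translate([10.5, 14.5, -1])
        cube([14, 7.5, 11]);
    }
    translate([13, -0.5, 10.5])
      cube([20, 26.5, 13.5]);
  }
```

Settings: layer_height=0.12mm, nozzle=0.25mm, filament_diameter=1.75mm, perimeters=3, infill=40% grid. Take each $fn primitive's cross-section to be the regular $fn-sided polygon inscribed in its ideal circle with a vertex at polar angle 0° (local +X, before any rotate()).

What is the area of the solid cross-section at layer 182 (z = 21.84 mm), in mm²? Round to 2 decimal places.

530.00 mm²

At z = 21.84 mm: the cube does not reach this height (z outside [0, 19.5]); the cylinder at (-1.5, 8) does not reach this height (z outside [13, 21.5]); the cube at (10.5, 14.5) does not reach this height (z outside [-1, 10]); After the difference (first − rest): the first operand is absent here, so nothing remains; the 20×26.5 cube at (13, -0.5) contributes its full rectangle (area 530.00 mm²); Taking the union: only the 20×26.5 cube at (13, -0.5) is present, so the union is just that shape — area = 530.00 mm²; (whole slice rotated 40° about Z — lengths, areas and connectivity unchanged). Overall, the cross-section is a single solid region. Net area = 530.00 mm².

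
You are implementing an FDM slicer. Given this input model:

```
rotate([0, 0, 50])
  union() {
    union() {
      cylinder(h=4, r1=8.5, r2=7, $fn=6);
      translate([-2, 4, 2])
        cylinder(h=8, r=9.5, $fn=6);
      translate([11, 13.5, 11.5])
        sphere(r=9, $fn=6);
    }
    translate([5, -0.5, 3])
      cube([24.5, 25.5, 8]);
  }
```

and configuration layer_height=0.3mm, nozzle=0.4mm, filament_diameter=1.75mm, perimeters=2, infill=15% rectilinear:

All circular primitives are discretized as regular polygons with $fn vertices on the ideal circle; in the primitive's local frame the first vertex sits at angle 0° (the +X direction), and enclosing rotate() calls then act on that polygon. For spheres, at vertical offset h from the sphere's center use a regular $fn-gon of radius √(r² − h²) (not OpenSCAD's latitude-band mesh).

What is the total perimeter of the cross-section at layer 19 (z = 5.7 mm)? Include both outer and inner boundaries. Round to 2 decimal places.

At z = 5.7 mm: the cone does not reach this height (z outside [0, 4]); the r=9.5 cylinder at (-2, 4) gives a regular 6-gon of circumradius 9.5 (constant along its height) (perimeter = 2·6·9.500·sin(180°/6) = 57.00 mm); the r=9 sphere at (11, 13.5) contributes a regular 6-gon of circumradius √(9²−5.8²) = 6.882 (perimeter = 2·6·6.882·sin(180°/6) = 41.29 mm); Combining (union): the 2 present regions are separate (no shared area or edge), so areas and boundary lengths simply add and each stays a separate island — boundary = 98.29 mm; the cube at (5, -0.5) is present — its section is the full 24.5×25.5 rectangle (perimeter 100.00 mm); Merging all regions: the regions partially overlap (shared area 132.52 mm²), so the edge portions inside another operand are dropped and the merged outline is re-measured after clipping — boundary = 138.81 mm; (rotated 50° about Z; rotation is an isometry so areas/perimeters/island counts are preserved). Overall, the cross-section is a single solid region. Total boundary length (outer) = 138.81 mm.

138.81 mm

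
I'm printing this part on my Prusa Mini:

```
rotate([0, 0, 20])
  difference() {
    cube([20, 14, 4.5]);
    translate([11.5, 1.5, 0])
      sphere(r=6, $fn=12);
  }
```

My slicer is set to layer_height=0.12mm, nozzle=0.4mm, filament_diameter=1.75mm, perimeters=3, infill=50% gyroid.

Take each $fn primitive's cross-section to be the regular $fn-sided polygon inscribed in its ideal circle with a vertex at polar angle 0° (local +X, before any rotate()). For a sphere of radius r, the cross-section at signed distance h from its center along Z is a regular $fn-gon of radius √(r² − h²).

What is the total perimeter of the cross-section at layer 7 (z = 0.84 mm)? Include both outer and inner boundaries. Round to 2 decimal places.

78.48 mm

At z = 0.84 mm: the cube is present — its section is the full 20×14 rectangle (perimeter 68.00 mm); the sphere at (11.5, 1.5): section is a regular 12-gon, circumradius = √(r²−h²) = √(6²−0.84²) = 5.941 (perimeter = 2·12·5.941·sin(180°/12) = 36.90 mm); Taking the first minus the rest: starting from the 20×14 cube, the r=6 sphere at (11.5, 1.5) partially overlaps it — only the 70.16 mm² overlap (of its 105.88 mm²) is removed, clipping the outline — boundary = 78.48 mm; (rotated 20° about Z; rotation is an isometry so areas/perimeters/island counts are preserved). Overall, the cross-section is a single solid region. Total boundary length (outer) = 78.48 mm.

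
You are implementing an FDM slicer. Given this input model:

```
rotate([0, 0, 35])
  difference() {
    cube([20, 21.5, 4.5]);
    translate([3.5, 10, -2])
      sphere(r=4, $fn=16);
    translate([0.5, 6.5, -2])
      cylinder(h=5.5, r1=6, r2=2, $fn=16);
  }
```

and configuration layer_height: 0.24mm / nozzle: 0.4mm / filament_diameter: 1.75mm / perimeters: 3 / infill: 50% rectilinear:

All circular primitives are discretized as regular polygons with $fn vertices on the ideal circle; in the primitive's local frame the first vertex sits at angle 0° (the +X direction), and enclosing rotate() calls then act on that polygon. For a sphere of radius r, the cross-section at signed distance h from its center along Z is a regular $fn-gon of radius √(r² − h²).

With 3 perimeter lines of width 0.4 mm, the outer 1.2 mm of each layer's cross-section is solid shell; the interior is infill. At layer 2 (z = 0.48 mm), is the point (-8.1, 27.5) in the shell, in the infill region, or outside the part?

outside

At z = 0.48 mm: the cube (footprint 20×21.5) is included at this height; the r=4 sphere at (3.5, 10) contributes a regular 16-gon of circumradius √(4²−2.48²) = 3.138; the cone at (0.5, 6.5): at t=0.451 of its height the radius interpolates to r₁+(r₂−r₁)t = 4.196, giving a regular 16-gon of that circumradius; After the difference (first − rest): starting from the 20×21.5 cube, the r=4 sphere at (3.5, 10) lies wholly inside it (removes its full 30.15 mm² and its 19.59 mm outline becomes a hole wall); the cone at (0.5, 6.5) partially overlaps it — only the 21.08 mm² overlap (of its 53.91 mm²) is removed, clipping the outline — 1 connected region; (rotated 35° about Z; rotation is an isometry so areas/perimeters/island counts are preserved). Overall, the cross-section is a single solid region. Undo the 35° rotation: the query point maps to (9.138, 27.173) in the un-rotated model frame. The nearest boundary edge runs (0.00, 21.50)→(20.00, 21.50); distance from the point to it = 5.67 mm. The point is not inside any of the regions above, so it lies outside the cross-section (5.67 mm from the nearest boundary).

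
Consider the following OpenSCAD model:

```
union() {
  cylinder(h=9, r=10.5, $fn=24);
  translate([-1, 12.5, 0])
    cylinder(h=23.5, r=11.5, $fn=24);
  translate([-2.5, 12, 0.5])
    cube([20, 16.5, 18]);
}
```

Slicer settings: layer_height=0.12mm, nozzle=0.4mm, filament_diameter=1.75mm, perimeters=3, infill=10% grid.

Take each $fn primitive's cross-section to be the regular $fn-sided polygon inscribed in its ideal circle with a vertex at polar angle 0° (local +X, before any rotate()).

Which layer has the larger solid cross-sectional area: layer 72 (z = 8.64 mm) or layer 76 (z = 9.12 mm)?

layer 72 (z = 8.64 mm)

Layer 72 (z = 8.64): the cylinder: section is a regular 24-gon, circumradius r=10.5 (area = (24/2)·10.500²·sin(360°/24) = 342.42 mm²); the r=11.5 cylinder at (-1, 12.5) contributes a regular 24-gon of circumradius 11.5 (area = (24/2)·11.500²·sin(360°/24) = 410.75 mm²); the cube at (-2.5, 12) (footprint 20×16.5) is included at this height (area 330.00 mm²); Merging all regions: the regions partially overlap — summed areas 1083.16 mm² minus the doubly-counted overlap 243.42 mm² gives 839.75 mm² — area = 839.75 mm². So its area = 839.75 mm². Layer 76 (z = 9.12): the cylinder is absent (z outside [0, 9]); the r=11.5 cylinder at (-1, 12.5) gives a regular 24-gon of circumradius 11.5 (constant along its height) (area = (24/2)·11.500²·sin(360°/24) = 410.75 mm²); the 20×16.5 cube at (-2.5, 12) contributes its full rectangle (area 330.00 mm²); Merging all regions: the regions partially overlap — summed areas 740.75 mm² minus the doubly-counted overlap 126.27 mm² gives 614.47 mm² — area = 614.47 mm². So its area = 614.47 mm². Layer 72 is larger (839.75 vs 614.47 mm²).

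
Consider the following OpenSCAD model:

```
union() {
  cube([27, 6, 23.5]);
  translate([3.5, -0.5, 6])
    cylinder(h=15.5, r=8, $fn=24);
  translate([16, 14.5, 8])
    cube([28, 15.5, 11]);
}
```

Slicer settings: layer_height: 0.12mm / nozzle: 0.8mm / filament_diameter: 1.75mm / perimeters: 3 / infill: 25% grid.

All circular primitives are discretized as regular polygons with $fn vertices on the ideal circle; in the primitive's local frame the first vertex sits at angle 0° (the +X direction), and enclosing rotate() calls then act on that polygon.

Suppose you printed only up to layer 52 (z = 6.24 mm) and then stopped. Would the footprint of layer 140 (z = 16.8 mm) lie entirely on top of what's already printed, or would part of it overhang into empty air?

Compare the two slices. At z = 6.24: the cube is present — its section is the full 27×6 rectangle (area 162.00 mm²); the r=8 cylinder at (3.5, -0.5) contributes a regular 24-gon of circumradius 8 (area = (24/2)·8.000²·sin(360°/24) = 198.77 mm²); the cube at (16, 14.5) does not reach this height (z outside [8, 19]); Taking the union: the regions partially overlap — summed areas 360.77 mm² minus the doubly-counted overlap 62.17 mm² gives 298.60 mm² — area = 298.60 mm². At z = 16.8: the cube is present — its section is the full 27×6 rectangle (area 162.00 mm²); the r=8 cylinder at (3.5, -0.5) contributes a regular 24-gon of circumradius 8 (area = (24/2)·8.000²·sin(360°/24) = 198.77 mm²); the 28×15.5 cube at (16, 14.5) contributes its full rectangle (area 434.00 mm²); Merging all regions: the regions partially overlap — summed areas 794.77 mm² minus the doubly-counted overlap 62.17 mm² gives 732.60 mm² — area = 732.60 mm². Checking containment: at z = 16.8 the cross-section extends beyond the z = 6.24 cross-section by about 434.00 mm².

part overhangs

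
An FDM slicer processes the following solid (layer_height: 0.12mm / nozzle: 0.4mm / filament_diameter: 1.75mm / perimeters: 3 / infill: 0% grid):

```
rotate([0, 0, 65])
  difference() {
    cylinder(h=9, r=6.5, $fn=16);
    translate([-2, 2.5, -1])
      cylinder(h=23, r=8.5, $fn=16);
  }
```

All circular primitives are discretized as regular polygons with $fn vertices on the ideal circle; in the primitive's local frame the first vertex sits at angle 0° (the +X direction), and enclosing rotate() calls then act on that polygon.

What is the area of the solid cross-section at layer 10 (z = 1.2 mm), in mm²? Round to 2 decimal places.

At z = 1.2 mm: the cylinder: section is a regular 16-gon, circumradius r=6.5 (area = (16/2)·6.500²·sin(360°/16) = 129.35 mm²); the r=8.5 cylinder at (-2, 2.5) gives a regular 16-gon of circumradius 8.5 (constant along its height) (area = (16/2)·8.500²·sin(360°/16) = 221.19 mm²); Taking the first minus the rest: starting from the r=6.5 cylinder (129.35 mm²), the r=8.5 cylinder at (-2, 2.5) partially overlaps it — only the 118.71 mm² overlap (of its 221.19 mm²) is removed, clipping the outline — area = 10.64 mm²; (rotated 65° about Z; rotation is an isometry so areas/perimeters/island counts are preserved). Overall, the cross-section is a single solid region. Net area = 10.64 mm².

10.64 mm²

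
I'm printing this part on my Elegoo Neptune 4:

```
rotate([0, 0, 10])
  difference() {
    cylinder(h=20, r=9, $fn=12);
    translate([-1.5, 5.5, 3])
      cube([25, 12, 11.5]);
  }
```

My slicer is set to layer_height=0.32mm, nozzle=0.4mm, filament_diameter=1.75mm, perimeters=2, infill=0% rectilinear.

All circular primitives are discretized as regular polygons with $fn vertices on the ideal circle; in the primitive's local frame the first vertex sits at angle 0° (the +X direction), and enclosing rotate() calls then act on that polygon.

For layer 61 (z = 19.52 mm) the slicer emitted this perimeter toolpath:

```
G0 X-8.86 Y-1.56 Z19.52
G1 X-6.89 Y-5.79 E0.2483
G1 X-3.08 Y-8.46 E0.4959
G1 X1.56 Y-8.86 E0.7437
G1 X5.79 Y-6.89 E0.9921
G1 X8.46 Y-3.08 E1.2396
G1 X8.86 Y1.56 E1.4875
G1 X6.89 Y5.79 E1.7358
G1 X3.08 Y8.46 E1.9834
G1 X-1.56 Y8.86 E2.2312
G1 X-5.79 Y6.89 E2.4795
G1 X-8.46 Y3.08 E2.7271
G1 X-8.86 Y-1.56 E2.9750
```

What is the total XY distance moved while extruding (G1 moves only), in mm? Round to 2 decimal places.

Sum the Euclidean lengths of each G1 segment: total = 55.90 mm.

55.90 mm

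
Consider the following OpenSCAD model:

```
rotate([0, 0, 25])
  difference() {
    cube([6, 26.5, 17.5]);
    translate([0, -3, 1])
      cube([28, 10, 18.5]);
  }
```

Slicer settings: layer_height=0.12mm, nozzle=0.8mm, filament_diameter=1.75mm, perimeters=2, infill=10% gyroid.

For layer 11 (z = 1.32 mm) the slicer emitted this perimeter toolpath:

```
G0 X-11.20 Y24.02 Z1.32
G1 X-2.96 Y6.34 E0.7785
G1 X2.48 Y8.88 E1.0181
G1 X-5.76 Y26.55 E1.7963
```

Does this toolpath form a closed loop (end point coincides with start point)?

no

Start point (G0): (-11.20, 24.02). End point (last G1): the path does not return to the start — open.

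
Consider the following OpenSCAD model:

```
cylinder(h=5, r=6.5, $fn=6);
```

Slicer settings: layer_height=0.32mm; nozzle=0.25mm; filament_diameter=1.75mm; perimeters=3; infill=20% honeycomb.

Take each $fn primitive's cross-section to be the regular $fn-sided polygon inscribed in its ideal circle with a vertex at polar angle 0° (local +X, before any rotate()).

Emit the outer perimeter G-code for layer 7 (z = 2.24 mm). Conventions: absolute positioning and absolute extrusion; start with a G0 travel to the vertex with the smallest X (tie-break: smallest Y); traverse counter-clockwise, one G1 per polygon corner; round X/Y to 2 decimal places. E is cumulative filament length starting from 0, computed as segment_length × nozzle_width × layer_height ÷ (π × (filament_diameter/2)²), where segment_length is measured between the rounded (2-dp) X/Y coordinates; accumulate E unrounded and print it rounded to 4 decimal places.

At z = 2.24 mm: the cylinder: section is a regular 6-gon, circumradius r=6.5. The outline is a single polygon with 6 vertices. Extrusion per mm of travel: 0.25 × 0.32 / (π × 0.875²) = 0.033260. Accumulating E over each segment gives final E = 1.2972.

G0 X-6.50 Y0.00 Z2.24
G1 X-3.25 Y-5.63 E0.2162
G1 X3.25 Y-5.63 E0.4324
G1 X6.50 Y0.00 E0.6486
G1 X3.25 Y5.63 E0.8648
G1 X-3.25 Y5.63 E1.0810
G1 X-6.50 Y0.00 E1.2972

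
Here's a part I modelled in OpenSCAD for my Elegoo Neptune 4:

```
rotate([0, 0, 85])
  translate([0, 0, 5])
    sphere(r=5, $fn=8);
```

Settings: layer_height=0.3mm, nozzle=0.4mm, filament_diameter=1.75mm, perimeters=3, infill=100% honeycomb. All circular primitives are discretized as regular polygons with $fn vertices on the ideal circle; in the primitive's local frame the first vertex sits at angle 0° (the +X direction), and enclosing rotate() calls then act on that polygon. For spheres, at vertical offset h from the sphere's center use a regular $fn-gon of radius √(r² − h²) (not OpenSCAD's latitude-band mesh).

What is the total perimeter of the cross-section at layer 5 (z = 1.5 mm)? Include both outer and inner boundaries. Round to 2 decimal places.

21.86 mm

At z = 1.5 mm: the r=5 sphere contributes a regular 8-gon of circumradius √(5²−3.5²) = 3.571 (perimeter = 2·8·3.571·sin(180°/8) = 21.86 mm); (rotated 85° about Z; rotation is an isometry so areas/perimeters/island counts are preserved). Overall, the cross-section is a single solid region. Total boundary length (outer) = 21.86 mm.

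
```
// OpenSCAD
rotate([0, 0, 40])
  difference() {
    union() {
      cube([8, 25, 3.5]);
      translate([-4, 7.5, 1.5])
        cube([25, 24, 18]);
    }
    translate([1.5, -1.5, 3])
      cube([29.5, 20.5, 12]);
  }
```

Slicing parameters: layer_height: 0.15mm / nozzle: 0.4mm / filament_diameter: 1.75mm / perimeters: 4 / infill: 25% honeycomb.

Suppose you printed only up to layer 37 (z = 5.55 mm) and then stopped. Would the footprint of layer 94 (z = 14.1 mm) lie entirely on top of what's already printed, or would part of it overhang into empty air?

entirely on top

Compare the two slices. At z = 5.55: the cube is not intersected at this z (z outside [0, 3.5]); the 25×24 cube at (-4, 7.5) contributes its full rectangle (area 600.00 mm²); Combining (union): only the 25×24 cube at (-4, 7.5) is present, so the union is just that shape — area = 600.00 mm²; the cube at (1.5, -1.5) is present — its section is the full 29.5×20.5 rectangle (area 604.75 mm²); After the difference (first − rest): starting from that combined region (600.00 mm²), the 29.5×20.5 cube at (1.5, -1.5) partially overlaps it — only the 224.25 mm² overlap (of its 604.75 mm²) is removed, clipping the outline — area = 375.75 mm²; (rotated 40° about Z; rotation is an isometry so areas/perimeters/island counts are preserved). At z = 14.1: the cube is not intersected at this z (z outside [0, 3.5]); the cube at (-4, 7.5) (footprint 25×24) is included at this height (area 600.00 mm²); Taking the union: only the 25×24 cube at (-4, 7.5) is present, so the union is just that shape — area = 600.00 mm²; the cube at (1.5, -1.5) is present — its section is the full 29.5×20.5 rectangle (area 604.75 mm²); Subtracting the remaining from the first: starting from that combined region (600.00 mm²), the 29.5×20.5 cube at (1.5, -1.5) partially overlaps it — only the 224.25 mm² overlap (of its 604.75 mm²) is removed, clipping the outline — area = 375.75 mm²; (rotated 40° about Z; rotation is an isometry so areas/perimeters/island counts are preserved). Checking containment: the cross-section at z = 14.1 is a subset of the cross-section at z = 5.55.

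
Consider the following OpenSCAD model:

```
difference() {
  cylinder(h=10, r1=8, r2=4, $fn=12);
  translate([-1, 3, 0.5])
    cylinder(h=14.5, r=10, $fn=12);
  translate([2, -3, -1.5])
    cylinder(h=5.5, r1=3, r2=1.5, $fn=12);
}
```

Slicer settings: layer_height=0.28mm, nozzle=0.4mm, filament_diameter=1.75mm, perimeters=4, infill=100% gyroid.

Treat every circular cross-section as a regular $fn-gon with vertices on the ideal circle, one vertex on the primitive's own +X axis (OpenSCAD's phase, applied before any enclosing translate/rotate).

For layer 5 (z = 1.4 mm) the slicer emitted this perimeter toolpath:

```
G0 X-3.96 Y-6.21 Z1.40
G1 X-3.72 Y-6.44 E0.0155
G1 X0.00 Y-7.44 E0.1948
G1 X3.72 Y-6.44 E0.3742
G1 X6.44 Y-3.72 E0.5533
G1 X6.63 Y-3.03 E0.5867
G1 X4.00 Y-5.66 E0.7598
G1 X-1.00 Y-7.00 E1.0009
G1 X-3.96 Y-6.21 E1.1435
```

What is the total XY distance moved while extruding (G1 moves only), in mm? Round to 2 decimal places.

Sum the Euclidean lengths of each G1 segment: total = 24.56 mm.

24.56 mm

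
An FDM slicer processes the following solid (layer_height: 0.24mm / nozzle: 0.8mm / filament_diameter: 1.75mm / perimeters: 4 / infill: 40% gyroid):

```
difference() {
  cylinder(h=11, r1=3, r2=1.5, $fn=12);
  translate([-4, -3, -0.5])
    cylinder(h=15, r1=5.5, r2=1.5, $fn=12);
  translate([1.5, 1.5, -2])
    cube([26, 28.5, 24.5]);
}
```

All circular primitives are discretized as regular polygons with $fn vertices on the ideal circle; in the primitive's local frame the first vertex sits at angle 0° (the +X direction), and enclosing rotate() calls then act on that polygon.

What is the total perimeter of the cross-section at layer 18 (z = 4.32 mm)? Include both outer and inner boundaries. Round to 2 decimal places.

14.66 mm

At z = 4.32 mm: the cone contributes a regular 12-gon of circumradius 2.411 (interpolated between r1=3 and r2=1.5 at t=0.393) (perimeter = 2·12·2.411·sin(180°/12) = 14.98 mm); the cone at (-4, -3) (r1=5.5→r2=1.5) has section circumradius 4.215 here — a regular 12-gon (perimeter = 2·12·4.215·sin(180°/12) = 26.18 mm); the cube at (1.5, 1.5) is present — its section is the full 26×28.5 rectangle (perimeter 109.00 mm); Taking the first minus the rest: starting from the cone, the cone at (-4, -3) partially overlaps it — only the 3.93 mm² overlap (of its 53.29 mm²) is removed, clipping the outline; the 26×28.5 cube at (1.5, 1.5) partially overlaps it — only the 0.04 mm² overlap (of its 741.00 mm²) is removed, clipping the outline — boundary = 14.66 mm. Overall, the cross-section is a single solid region. Total boundary length (outer) = 14.66 mm.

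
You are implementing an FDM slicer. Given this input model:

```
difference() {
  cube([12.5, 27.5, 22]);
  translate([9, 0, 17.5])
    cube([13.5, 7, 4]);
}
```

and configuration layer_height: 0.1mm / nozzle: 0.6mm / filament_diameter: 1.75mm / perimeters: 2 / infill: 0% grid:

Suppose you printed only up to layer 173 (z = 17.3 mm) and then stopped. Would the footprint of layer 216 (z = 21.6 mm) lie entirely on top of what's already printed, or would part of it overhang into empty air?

entirely on top

Compare the two slices. At z = 17.3: the 12.5×27.5 cube contributes its full rectangle (area 343.75 mm²); the cube at (9, 0) is not intersected at this z (z outside [17.5, 21.5]); Subtracting the remaining from the first: none of the subtracted shapes is present at this height, so the 12.5×27.5 cube is unchanged — area = 343.75 mm². At z = 21.6: the cube (footprint 12.5×27.5) is included at this height (area 343.75 mm²); the cube at (9, 0) does not reach this height (z outside [17.5, 21.5]); After the difference (first − rest): none of the subtracted shapes is present at this height, so the 12.5×27.5 cube is unchanged — area = 343.75 mm². Checking containment: the cross-section at z = 21.6 is a subset of the cross-section at z = 17.3.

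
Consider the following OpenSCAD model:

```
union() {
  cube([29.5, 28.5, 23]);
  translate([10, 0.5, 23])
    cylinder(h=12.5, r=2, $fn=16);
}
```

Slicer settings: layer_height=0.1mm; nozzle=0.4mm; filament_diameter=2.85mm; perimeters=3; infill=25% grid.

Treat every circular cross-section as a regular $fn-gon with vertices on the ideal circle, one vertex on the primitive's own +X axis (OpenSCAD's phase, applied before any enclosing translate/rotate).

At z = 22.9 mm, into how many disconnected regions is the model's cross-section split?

At z = 22.9 mm: the cube (footprint 29.5×28.5) is included at this height; the cylinder at (10, 0.5) is not intersected at this z (z outside [23, 35.5]); Merging all regions: only the 29.5×28.5 cube is present, so the union is just that shape — 1 connected region. The result has 1 disconnected region.

1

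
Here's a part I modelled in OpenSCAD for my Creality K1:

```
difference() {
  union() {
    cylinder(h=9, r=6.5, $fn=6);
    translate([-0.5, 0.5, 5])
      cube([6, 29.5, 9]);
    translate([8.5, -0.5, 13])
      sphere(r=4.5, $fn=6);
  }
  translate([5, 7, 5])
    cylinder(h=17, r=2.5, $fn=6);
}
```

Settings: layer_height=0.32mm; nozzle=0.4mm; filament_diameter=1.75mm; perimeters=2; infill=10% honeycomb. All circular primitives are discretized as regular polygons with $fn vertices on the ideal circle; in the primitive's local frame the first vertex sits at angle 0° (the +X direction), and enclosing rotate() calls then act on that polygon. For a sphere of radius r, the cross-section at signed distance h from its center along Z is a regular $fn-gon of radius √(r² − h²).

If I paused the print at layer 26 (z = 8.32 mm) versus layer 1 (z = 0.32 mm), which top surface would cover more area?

layer 26 (z = 8.32 mm)

Layer 26 (z = 8.32): the r=6.5 cylinder gives a regular 6-gon of circumradius 6.5 (constant along its height) (area = (6/2)·6.500²·sin(360°/6) = 109.77 mm²); the cube at (-0.5, 0.5) is present — its section is the full 6×29.5 rectangle (area 177.00 mm²); the sphere at (8.5, -0.5) does not reach this height (|z−center|=4.680 > r=4.5); Merging all regions: the regions partially overlap — summed areas 286.77 mm² minus the doubly-counted overlap 26.39 mm² gives 260.38 mm² — area = 260.38 mm²; the r=2.5 cylinder at (5, 7) gives a regular 6-gon of circumradius 2.5 (constant along its height) (area = (6/2)·2.500²·sin(360°/6) = 16.24 mm²); Subtracting the remaining from the first: starting from that combined region (260.38 mm²), the r=2.5 cylinder at (5, 7) partially overlaps it — only the 10.28 mm² overlap (of its 16.24 mm²) is removed, clipping the outline — area = 250.09 mm². So its area = 250.09 mm². Layer 1 (z = 0.32): the cylinder: section is a regular 6-gon, circumradius r=6.5 (area = (6/2)·6.500²·sin(360°/6) = 109.77 mm²); the cube at (-0.5, 0.5) does not reach this height (z outside [5, 14]); the sphere at (8.5, -0.5) is absent (|z−center|=12.680 > r=4.5); Taking the union: only the r=6.5 cylinder is present, so the union is just that shape — area = 109.77 mm²; the cylinder at (5, 7) is not intersected at this z (z outside [5, 22]); Taking the first minus the rest: none of the subtracted shapes is present at this height, so the result so far is unchanged — area = 109.77 mm². So its area = 109.77 mm². Layer 26 is larger (250.09 vs 109.77 mm²).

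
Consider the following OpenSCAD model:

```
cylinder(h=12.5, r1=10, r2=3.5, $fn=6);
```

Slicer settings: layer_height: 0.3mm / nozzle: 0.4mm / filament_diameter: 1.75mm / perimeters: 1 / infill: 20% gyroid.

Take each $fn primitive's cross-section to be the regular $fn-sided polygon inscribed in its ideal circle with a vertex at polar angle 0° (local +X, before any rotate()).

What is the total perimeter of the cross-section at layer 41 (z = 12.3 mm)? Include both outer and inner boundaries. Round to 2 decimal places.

At z = 12.3 mm: the cone contributes a regular 6-gon of circumradius 3.604 (interpolated between r1=10 and r2=3.5 at t=0.984) (perimeter = 2·6·3.604·sin(180°/6) = 21.62 mm). Overall, the cross-section is a single solid region. Total boundary length (outer) = 21.62 mm.

21.62 mm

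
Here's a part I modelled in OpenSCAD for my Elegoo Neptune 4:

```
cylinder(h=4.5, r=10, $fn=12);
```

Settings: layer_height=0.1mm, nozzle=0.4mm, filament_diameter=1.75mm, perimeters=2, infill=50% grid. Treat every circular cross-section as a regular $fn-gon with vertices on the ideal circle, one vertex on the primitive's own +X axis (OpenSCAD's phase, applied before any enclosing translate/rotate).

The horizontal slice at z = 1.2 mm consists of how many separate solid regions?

At z = 1.2 mm: the r=10 cylinder gives a regular 12-gon of circumradius 10 (constant along its height). The result has 1 disconnected region.

1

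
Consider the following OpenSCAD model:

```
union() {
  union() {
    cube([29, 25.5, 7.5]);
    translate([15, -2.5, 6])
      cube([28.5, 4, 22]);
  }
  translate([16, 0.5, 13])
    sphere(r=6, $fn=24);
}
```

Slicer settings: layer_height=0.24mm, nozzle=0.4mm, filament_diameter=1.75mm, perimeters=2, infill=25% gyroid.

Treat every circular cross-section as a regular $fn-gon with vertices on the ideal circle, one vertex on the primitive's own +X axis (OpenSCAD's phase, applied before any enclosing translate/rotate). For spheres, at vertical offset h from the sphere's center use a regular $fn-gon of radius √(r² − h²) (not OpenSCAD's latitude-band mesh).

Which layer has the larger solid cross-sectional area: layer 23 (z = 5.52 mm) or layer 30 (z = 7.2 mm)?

Layer 23 (z = 5.52): the cube is present — its section is the full 29×25.5 rectangle (area 739.50 mm²); the cube at (15, -2.5) does not reach this height (z outside [6, 28]); Combining (union): only the 29×25.5 cube is present, so the union is just that shape — area = 739.50 mm²; the sphere at (16, 0.5) does not reach this height (|z−center|=7.480 > r=6); Merging all regions: only that combined region is present, so the union is just that shape — area = 739.50 mm². So its area = 739.50 mm². Layer 30 (z = 7.2): the cube (footprint 29×25.5) is included at this height (area 739.50 mm²); the 28.5×4 cube at (15, -2.5) contributes its full rectangle (area 114.00 mm²); Taking the union: the regions partially overlap — summed areas 853.50 mm² minus the doubly-counted overlap 21.00 mm² gives 832.50 mm² — area = 832.50 mm²; the r=6 sphere at (16, 0.5) slices to a regular 24-gon of circumradius 1.536 (√(r²−h²) with h=5.8 from center) (area = (24/2)·1.536²·sin(360°/24) = 7.33 mm²); Combining (union): the regions partially overlap — summed areas 839.83 mm² minus the doubly-counted overlap 7.16 mm² gives 832.67 mm² — area = 832.67 mm². So its area = 832.67 mm². Layer 30 is larger (832.67 vs 739.50 mm²).

layer 30 (z = 7.2 mm)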